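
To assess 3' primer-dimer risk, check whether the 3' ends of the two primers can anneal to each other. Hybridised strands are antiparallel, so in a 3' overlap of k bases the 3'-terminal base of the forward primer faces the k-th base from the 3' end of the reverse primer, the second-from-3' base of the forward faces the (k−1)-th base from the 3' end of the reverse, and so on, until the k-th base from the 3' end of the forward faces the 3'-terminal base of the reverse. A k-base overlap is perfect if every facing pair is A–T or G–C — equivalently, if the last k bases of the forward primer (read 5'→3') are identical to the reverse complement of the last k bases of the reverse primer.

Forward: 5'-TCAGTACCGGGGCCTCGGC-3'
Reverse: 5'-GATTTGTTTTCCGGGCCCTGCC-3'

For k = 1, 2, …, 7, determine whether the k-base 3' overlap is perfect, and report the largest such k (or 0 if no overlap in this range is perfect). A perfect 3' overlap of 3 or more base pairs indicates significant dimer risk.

Longest perfect overlap: 3 complementary base pairs; significant dimer risk (threshold 3).

Last 7 bases (5'→3') — forward …CCTCGGC, reverse …CCCTGCC.
Reverse complement of the reverse primer's last 7 bases: GGCAGGG; its first k bases are the reverse complement of the reverse primer's last k bases, so a perfect k-base overlap needs the forward primer's last k bases to equal them.
Comparing (forward last k vs required): k=1: C vs G ✗; k=2: GC vs GG ✗; k=3: GGC vs GGC ✓; k=4: CGGC vs GGCA ✗; k=5: TCGGC vs GGCAG ✗; k=6: CTCGGC vs GGCAGG ✗; k=7: CCTCGGC vs GGCAGGG ✗.
Only k = 3 is perfect, so the longest perfect 3' overlap is 3.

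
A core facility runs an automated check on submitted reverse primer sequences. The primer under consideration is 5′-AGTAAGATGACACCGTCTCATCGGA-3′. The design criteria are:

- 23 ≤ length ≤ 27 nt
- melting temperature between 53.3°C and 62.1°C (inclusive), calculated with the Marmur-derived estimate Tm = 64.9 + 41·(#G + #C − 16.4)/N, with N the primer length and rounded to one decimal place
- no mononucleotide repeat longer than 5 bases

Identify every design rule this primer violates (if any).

Meets all criteria.

Base counts: A=8, T=5, G=6, C=6 (length 25).
length: length 25 ✓
Tm: Tm = 64.9 + 41·(12 − 16.4)/25 = 57.7°C ✓
homopolymer run: longest run = 2 ✓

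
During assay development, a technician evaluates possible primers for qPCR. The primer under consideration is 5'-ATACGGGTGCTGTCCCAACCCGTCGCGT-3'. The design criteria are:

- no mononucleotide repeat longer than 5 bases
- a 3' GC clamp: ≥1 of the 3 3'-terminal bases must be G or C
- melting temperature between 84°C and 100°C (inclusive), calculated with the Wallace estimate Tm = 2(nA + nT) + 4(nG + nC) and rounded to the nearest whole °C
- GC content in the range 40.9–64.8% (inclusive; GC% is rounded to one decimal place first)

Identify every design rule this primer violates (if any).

Base counts: A=4, T=6, G=8, C=10 (length 28).
homopolymer run: longest run = 3 ✓
GC clamp: 3' end CGT has 2 G/C ✓
Tm: Tm = 2·10 + 4·18 = 92°C ✓
GC content: GC 18/28 = 64.3% ✓

Meets all criteria.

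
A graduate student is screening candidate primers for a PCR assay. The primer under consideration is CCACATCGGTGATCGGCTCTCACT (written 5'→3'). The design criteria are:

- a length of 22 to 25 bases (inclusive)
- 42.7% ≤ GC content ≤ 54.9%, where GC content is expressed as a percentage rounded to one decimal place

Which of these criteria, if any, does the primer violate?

Fails: GC content.

Base counts: A=4, T=6, G=5, C=9 (length 24).
length: length 24 ✓
GC content: GC 14/24 = 58.3%, outside 42.7–54.9% ✗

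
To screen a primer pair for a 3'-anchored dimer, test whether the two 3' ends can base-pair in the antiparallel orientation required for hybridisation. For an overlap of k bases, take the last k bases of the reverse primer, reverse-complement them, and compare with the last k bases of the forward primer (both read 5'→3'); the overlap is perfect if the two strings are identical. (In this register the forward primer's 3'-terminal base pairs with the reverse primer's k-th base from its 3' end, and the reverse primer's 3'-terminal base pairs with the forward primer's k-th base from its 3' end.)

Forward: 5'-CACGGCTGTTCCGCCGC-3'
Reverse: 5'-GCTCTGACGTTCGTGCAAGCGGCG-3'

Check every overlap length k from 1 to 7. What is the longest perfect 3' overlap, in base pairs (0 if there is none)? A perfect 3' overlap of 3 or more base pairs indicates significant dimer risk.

Last 7 bases (5'→3') — forward …CCGCCGC, reverse …AGCGGCG.
Reverse complement of the reverse primer's last 7 bases: CGCCGCT; its first k bases are the reverse complement of the reverse primer's last k bases, so a perfect k-base overlap needs the forward primer's last k bases to equal them.
Comparing (forward last k vs required): k=1: C vs C ✓; k=2: GC vs CG ✗; k=3: CGC vs CGC ✓; k=4: CCGC vs CGCC ✗; k=5: GCCGC vs CGCCG ✗; k=6: CGCCGC vs CGCCGC ✓; k=7: CCGCCGC vs CGCCGCT ✗.
Perfect overlaps at k = 1, 3, 6; the largest is 6.

Longest perfect overlap: 6 complementary base pairs; significant dimer risk (threshold 3).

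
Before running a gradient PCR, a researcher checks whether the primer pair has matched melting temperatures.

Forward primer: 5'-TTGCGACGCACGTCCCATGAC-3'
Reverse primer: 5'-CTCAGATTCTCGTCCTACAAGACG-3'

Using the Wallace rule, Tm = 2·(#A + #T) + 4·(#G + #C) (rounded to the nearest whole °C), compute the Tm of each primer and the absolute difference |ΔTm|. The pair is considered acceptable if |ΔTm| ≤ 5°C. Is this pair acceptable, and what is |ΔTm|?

Forward: A=4 T=4 G=5 C=8 → Tm = 2·8 + 4·13 = 68°C.
Reverse: A=6 T=6 G=4 C=8 → Tm = 2·12 + 4·12 = 72°C.
|ΔTm| = |68 − 72| = 4°C, ≤ 5°C.

|ΔTm| = 4°C; the pair is acceptable.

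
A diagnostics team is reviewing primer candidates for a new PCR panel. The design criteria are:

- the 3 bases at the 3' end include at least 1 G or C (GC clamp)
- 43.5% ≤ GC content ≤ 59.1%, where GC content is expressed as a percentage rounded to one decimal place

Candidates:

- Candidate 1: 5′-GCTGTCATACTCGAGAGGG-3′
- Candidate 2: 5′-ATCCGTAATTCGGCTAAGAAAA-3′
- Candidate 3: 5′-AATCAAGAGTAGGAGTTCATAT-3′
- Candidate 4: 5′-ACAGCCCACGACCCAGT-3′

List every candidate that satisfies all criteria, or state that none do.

Candidate 1 only.

Candidate 1 (19 nt, A=4 T=4 G=7 C=4): 3' end GGG has 3 G/C ✓; GC 11/19 = 57.9% ✓ — passes.
Candidate 2 (22 nt, A=9 T=5 G=4 C=4): 3' end AAA has 0 G/C, need ≥1 ✗; GC 8/22 = 36.4%, outside 43.5–59.1% ✗ — fails.
Candidate 3 (22 nt, A=9 T=6 G=5 C=2): 3' end TAT has 0 G/C, need ≥1 ✗; GC 7/22 = 31.8%, outside 43.5–59.1% ✗ — fails.
Candidate 4 (17 nt, A=5 T=1 G=3 C=8): 3' end AGT has 1 G/C ✓; GC 11/17 = 64.7%, outside 43.5–59.1% ✗ — fails.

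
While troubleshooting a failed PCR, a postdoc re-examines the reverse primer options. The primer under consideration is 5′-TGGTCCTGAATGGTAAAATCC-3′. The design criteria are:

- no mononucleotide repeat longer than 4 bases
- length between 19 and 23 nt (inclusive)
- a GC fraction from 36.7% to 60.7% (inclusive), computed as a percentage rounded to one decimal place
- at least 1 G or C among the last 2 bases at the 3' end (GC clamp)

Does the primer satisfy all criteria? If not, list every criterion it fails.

Base counts: A=6, T=6, G=5, C=4 (length 21).
homopolymer run: longest run = 4 ✓
length: length 21 ✓
GC content: GC 9/21 = 42.9% ✓
GC clamp: 3' end CC has 2 G/C ✓

Meets all criteria.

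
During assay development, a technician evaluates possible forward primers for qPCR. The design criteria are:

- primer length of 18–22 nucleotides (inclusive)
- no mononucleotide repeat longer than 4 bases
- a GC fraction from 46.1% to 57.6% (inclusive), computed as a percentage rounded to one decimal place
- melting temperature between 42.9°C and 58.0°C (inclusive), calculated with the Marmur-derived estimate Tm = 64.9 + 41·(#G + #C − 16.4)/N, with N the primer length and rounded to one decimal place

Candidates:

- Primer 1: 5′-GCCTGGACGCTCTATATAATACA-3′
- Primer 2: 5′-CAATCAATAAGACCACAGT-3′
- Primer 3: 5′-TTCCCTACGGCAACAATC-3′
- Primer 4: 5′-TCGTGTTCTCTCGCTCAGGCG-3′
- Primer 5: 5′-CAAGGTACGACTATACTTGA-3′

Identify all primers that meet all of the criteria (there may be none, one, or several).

Primer 1 (23 nt, A=7 T=6 G=4 C=6): length 23, outside 18–22 ✗; longest run = 2 ✓; GC 10/23 = 43.5%, outside 46.1–57.6% ✗; Tm = 64.9 + 41·(10 − 16.4)/23 = 53.5°C ✓ — fails.
Primer 2 (19 nt, A=9 T=3 G=2 C=5): length 19 ✓; longest run = 2 ✓; GC 7/19 = 36.8%, outside 46.1–57.6% ✗; Tm = 64.9 + 41·(7 − 16.4)/19 = 44.6°C ✓ — fails.
Primer 3 (18 nt, A=5 T=4 G=2 C=7): length 18 ✓; longest run = 3 ✓; GC 9/18 = 50.0% ✓; Tm = 64.9 + 41·(9 − 16.4)/18 = 48.0°C ✓ — passes.
Primer 4 (21 nt, A=1 T=7 G=6 C=7): length 21 ✓; longest run = 2 ✓; GC 13/21 = 61.9%, outside 46.1–57.6% ✗; Tm = 64.9 + 41·(13 − 16.4)/21 = 58.3°C, outside 42.9–58.0°C ✗ — fails.
Primer 5 (20 nt, A=7 T=5 G=4 C=4): length 20 ✓; longest run = 2 ✓; GC 8/20 = 40.0%, outside 46.1–57.6% ✗; Tm = 64.9 + 41·(8 − 16.4)/20 = 47.7°C ✓ — fails.

Primer 3 only.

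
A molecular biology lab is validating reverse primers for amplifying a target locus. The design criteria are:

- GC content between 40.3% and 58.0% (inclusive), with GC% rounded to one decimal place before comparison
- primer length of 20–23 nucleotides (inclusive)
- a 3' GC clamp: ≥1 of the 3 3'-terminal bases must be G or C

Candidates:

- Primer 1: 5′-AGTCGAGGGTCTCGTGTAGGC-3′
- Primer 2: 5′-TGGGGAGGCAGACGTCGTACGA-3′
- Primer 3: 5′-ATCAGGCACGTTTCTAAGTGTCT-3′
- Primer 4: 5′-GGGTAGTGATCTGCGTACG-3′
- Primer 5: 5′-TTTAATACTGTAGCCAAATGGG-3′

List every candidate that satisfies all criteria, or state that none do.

Primer 1 (21 nt, A=3 T=5 G=9 C=4): GC 13/21 = 61.9%, outside 40.3–58.0% ✗; length 21 ✓; 3' end GGC has 3 G/C ✓ — fails.
Primer 2 (22 nt, A=5 T=3 G=10 C=4): GC 14/22 = 63.6%, outside 40.3–58.0% ✗; length 22 ✓; 3' end CGA has 2 G/C ✓ — fails.
Primer 3 (23 nt, A=5 T=8 G=5 C=5): GC 10/23 = 43.5% ✓; length 23 ✓; 3' end TCT has 1 G/C ✓ — passes.
Primer 4 (19 nt, A=3 T=5 G=8 C=3): GC 11/19 = 57.9% ✓; length 19, outside 20–23 ✗; 3' end ACG has 2 G/C ✓ — fails.
Primer 5 (22 nt, A=7 T=7 G=5 C=3): GC 8/22 = 36.4%, outside 40.3–58.0% ✗; length 22 ✓; 3' end GGG has 3 G/C ✓ — fails.

Primer 3 only.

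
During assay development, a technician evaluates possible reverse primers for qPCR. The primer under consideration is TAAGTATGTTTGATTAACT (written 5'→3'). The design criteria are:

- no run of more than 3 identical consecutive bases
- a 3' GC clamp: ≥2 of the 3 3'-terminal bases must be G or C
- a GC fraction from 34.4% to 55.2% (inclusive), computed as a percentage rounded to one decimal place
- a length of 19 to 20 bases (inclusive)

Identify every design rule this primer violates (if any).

Fails: GC clamp, GC content.

Base counts: A=6, T=9, G=3, C=1 (length 19).
homopolymer run: longest run = 3 ✓
GC clamp: 3' end ACT has 1 G/C, need ≥2 ✗
GC content: GC 4/19 = 21.1%, outside 34.4–55.2% ✗
length: length 19 ✓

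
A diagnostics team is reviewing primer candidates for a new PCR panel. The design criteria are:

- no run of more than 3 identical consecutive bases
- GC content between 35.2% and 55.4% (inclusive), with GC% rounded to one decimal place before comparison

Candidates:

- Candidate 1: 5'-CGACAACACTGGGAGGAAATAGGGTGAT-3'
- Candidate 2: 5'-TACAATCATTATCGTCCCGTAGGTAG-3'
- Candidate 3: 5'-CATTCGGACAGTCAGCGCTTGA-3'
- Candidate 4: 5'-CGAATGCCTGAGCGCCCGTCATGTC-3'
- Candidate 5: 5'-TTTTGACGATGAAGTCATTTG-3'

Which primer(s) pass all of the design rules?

Candidate 1, Candidate 2 and Candidate 3.

Candidate 1 (28 nt, A=10 T=4 G=10 C=4): longest run = 3 ✓; GC 14/28 = 50.0% ✓ — passes.
Candidate 2 (26 nt, A=7 T=8 G=5 C=6): longest run = 3 ✓; GC 11/26 = 42.3% ✓ — passes.
Candidate 3 (22 nt, A=5 T=5 G=6 C=6): longest run = 2 ✓; GC 12/22 = 54.5% ✓ — passes.
Candidate 4 (25 nt, A=4 T=5 G=7 C=9): longest run = 3 ✓; GC 16/25 = 64.0%, outside 35.2–55.4% ✗ — fails.
Candidate 5 (21 nt, A=5 T=9 G=5 C=2): longest run = 4, exceeds 3 ✗; GC 7/21 = 33.3%, outside 35.2–55.4% ✗ — fails.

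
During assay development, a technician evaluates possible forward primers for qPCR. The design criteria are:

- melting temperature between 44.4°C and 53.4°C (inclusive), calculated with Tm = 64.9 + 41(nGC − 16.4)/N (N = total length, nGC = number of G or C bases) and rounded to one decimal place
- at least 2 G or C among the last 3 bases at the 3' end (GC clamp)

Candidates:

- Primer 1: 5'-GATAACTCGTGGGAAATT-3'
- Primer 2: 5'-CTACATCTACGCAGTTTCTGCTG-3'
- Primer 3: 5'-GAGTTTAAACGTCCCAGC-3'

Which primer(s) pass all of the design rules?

Primer 1 (18 nt, A=6 T=5 G=5 C=2): Tm = 64.9 + 41·(7 − 16.4)/18 = 43.5°C, outside 44.4–53.4°C ✗; 3' end ATT has 0 G/C, need ≥2 ✗ — fails.
Primer 2 (23 nt, A=4 T=8 G=4 C=7): Tm = 64.9 + 41·(11 − 16.4)/23 = 55.3°C, outside 44.4–53.4°C ✗; 3' end CTG has 2 G/C ✓ — fails.
Primer 3 (18 nt, A=5 T=4 G=4 C=5): Tm = 64.9 + 41·(9 − 16.4)/18 = 48.0°C ✓; 3' end AGC has 2 G/C ✓ — passes.

Primer 3 only.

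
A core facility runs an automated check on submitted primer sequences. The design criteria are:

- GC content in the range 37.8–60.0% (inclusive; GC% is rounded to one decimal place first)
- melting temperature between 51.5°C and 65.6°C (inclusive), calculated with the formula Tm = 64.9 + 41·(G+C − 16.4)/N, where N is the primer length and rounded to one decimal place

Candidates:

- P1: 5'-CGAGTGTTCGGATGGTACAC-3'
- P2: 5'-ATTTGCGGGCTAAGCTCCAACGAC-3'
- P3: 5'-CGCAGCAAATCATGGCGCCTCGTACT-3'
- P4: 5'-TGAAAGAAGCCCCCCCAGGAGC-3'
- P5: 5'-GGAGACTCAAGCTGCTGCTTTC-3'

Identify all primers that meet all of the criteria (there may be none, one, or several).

P1, P2, P3 and P5.

P1 (20 nt, A=4 T=5 G=7 C=4): GC 11/20 = 55.0% ✓; Tm = 64.9 + 41·(11 − 16.4)/20 = 53.8°C ✓ — passes.
P2 (24 nt, A=6 T=5 G=6 C=7): GC 13/24 = 54.2% ✓; Tm = 64.9 + 41·(13 − 16.4)/24 = 59.1°C ✓ — passes.
P3 (26 nt, A=6 T=5 G=6 C=9): GC 15/26 = 57.7% ✓; Tm = 64.9 + 41·(15 − 16.4)/26 = 62.7°C ✓ — passes.
P4 (22 nt, A=7 T=1 G=6 C=8): GC 14/22 = 63.6%, outside 37.8–60.0% ✗; Tm = 64.9 + 41·(14 − 16.4)/22 = 60.4°C ✓ — fails.
P5 (22 nt, A=4 T=6 G=6 C=6): GC 12/22 = 54.5% ✓; Tm = 64.9 + 41·(12 − 16.4)/22 = 56.7°C ✓ — passes.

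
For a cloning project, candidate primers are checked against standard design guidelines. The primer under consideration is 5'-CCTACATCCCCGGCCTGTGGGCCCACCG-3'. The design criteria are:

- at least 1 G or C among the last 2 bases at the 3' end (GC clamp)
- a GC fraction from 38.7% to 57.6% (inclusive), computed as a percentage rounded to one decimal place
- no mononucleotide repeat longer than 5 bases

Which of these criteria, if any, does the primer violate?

Base counts: A=3, T=4, G=7, C=14 (length 28).
GC clamp: 3' end CG has 2 G/C ✓
GC content: GC 21/28 = 75.0%, outside 38.7–57.6% ✗
homopolymer run: longest run = 4 ✓

Fails: GC content.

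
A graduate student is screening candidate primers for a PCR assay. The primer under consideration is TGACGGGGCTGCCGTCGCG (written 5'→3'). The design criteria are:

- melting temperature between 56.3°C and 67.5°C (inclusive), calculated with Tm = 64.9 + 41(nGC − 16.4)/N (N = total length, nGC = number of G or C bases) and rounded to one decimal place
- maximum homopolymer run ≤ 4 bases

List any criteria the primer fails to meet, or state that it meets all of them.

Meets all criteria.

Base counts: A=1, T=3, G=9, C=6 (length 19).
Tm: Tm = 64.9 + 41·(15 − 16.4)/19 = 61.9°C ✓
homopolymer run: longest run = 4 ✓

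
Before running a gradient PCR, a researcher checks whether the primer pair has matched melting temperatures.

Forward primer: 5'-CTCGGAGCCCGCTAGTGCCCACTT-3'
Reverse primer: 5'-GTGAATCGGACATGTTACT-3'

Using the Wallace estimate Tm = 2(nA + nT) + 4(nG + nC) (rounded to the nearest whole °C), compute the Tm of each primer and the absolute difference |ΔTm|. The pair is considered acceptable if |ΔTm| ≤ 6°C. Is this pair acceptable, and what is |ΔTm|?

Forward: A=3 T=5 G=6 C=10 → Tm = 2·8 + 4·16 = 80°C.
Reverse: A=5 T=6 G=5 C=3 → Tm = 2·11 + 4·8 = 54°C.
|ΔTm| = |80 − 54| = 26°C, > 6°C.

|ΔTm| = 26°C; the pair is not acceptable.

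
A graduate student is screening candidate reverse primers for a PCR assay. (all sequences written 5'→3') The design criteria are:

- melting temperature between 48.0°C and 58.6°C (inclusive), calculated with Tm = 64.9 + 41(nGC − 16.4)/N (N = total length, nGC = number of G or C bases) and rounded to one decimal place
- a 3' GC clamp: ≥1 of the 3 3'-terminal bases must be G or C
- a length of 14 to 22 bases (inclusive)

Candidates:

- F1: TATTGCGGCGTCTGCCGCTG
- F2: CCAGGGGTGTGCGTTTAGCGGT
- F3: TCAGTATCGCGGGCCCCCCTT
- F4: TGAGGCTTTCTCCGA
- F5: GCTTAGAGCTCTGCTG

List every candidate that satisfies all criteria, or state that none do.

F1 only.

F1 (20 nt, A=1 T=6 G=7 C=6): Tm = 64.9 + 41·(13 − 16.4)/20 = 57.9°C ✓; 3' end CTG has 2 G/C ✓; length 20 ✓ — passes.
F2 (22 nt, A=2 T=6 G=10 C=4): Tm = 64.9 + 41·(14 − 16.4)/22 = 60.4°C, outside 48.0–58.6°C ✗; 3' end GGT has 2 G/C ✓; length 22 ✓ — fails.
F3 (21 nt, A=2 T=5 G=5 C=9): Tm = 64.9 + 41·(14 − 16.4)/21 = 60.2°C, outside 48.0–58.6°C ✗; 3' end CTT has 1 G/C ✓; length 21 ✓ — fails.
F4 (15 nt, A=2 T=5 G=4 C=4): Tm = 64.9 + 41·(8 − 16.4)/15 = 41.9°C, outside 48.0–58.6°C ✗; 3' end CGA has 2 G/C ✓; length 15 ✓ — fails.
F5 (16 nt, A=2 T=5 G=5 C=4): Tm = 64.9 + 41·(9 − 16.4)/16 = 45.9°C, outside 48.0–58.6°C ✗; 3' end CTG has 2 G/C ✓; length 16 ✓ — fails.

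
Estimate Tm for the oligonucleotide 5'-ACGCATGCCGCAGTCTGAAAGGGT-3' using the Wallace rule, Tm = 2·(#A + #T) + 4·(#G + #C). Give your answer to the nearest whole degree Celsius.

Base counts: A=6, T=4, G=8, C=6 (length 24).
Tm = 2·(6+4) + 4·(8+6) = 2·10 + 4·14 = 20 + 56 = 76°C.

76°C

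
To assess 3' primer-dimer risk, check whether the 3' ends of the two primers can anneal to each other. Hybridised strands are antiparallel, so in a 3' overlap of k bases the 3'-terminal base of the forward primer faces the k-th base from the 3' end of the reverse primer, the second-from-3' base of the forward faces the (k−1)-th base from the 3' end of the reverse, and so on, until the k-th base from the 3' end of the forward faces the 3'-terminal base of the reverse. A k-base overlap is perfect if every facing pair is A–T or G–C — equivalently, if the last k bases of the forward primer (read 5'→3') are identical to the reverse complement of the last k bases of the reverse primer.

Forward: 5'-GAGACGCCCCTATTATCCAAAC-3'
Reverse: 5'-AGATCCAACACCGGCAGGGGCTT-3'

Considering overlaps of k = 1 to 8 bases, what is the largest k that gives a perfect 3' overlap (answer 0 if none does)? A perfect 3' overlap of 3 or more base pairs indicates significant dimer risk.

Last 8 bases (5'→3') — forward …ATCCAAAC, reverse …AGGGGCTT.
Reverse complement of the reverse primer's last 8 bases: AAGCCCCT; its first k bases are the reverse complement of the reverse primer's last k bases, so a perfect k-base overlap needs the forward primer's last k bases to equal them.
Comparing (forward last k vs required): k=1: C vs A ✗; k=2: AC vs AA ✗; k=3: AAC vs AAG ✗; k=4: AAAC vs AAGC ✗; k=5: CAAAC vs AAGCC ✗; k=6: CCAAAC vs AAGCCC ✗; k=7: TCCAAAC vs AAGCCCC ✗; k=8: ATCCAAAC vs AAGCCCCT ✗.
No overlap length from 1 to 8 is perfect, so the longest perfect 3' overlap is 0.

Longest perfect overlap: 0 complementary base pairs; below the dimer-risk threshold (threshold 3).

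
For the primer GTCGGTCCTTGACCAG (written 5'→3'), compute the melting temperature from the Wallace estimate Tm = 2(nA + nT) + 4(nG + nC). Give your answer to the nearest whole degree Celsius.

52°C

Base counts: A=2, T=4, G=5, C=5 (length 16).
Tm = 2·(2+4) + 4·(5+5) = 2·6 + 4·10 = 12 + 40 = 52°C.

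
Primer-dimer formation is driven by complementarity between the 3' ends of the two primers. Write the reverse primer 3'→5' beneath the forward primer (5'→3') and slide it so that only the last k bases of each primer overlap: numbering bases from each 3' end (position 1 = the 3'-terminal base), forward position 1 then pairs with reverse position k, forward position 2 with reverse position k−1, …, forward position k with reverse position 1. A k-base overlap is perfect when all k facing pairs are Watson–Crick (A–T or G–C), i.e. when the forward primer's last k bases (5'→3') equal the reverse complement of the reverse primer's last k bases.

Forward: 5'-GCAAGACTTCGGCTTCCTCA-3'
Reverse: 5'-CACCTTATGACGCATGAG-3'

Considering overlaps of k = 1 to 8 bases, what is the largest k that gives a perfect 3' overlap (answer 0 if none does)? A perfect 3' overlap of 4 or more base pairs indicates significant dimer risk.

Longest perfect overlap: 4 complementary base pairs; significant dimer risk (threshold 4).

Last 8 bases (5'→3') — forward …CTTCCTCA, reverse …CGCATGAG.
Reverse complement of the reverse primer's last 8 bases: CTCATGCG; its first k bases are the reverse complement of the reverse primer's last k bases, so a perfect k-base overlap needs the forward primer's last k bases to equal them.
Comparing (forward last k vs required): k=1: A vs C ✗; k=2: CA vs CT ✗; k=3: TCA vs CTC ✗; k=4: CTCA vs CTCA ✓; k=5: CCTCA vs CTCAT ✗; k=6: TCCTCA vs CTCATG ✗; k=7: TTCCTCA vs CTCATGC ✗; k=8: CTTCCTCA vs CTCATGCG ✗.
Only k = 4 is perfect, so the longest perfect 3' overlap is 4.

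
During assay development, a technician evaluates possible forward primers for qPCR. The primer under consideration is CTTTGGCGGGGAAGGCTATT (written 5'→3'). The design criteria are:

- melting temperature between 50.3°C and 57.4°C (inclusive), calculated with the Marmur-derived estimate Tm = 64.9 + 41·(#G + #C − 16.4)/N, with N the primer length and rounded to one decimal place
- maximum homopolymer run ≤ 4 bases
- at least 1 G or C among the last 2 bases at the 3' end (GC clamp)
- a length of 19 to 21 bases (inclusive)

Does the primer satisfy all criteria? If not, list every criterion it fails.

Fails: GC clamp.

Base counts: A=3, T=6, G=8, C=3 (length 20).
Tm: Tm = 64.9 + 41·(11 − 16.4)/20 = 53.8°C ✓
homopolymer run: longest run = 4 ✓
GC clamp: 3' end TT has 0 G/C, need ≥1 ✗
length: length 20 ✓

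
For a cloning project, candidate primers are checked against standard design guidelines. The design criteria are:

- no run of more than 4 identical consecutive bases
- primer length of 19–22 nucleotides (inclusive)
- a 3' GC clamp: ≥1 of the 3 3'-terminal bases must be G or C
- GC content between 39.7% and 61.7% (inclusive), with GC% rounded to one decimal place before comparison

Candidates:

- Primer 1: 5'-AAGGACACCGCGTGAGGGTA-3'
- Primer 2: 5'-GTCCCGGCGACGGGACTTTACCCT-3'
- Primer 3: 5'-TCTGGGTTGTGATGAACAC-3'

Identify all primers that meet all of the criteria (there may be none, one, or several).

Primer 1 and Primer 3.

Primer 1 (20 nt, A=6 T=2 G=8 C=4): longest run = 3 ✓; length 20 ✓; 3' end GTA has 1 G/C ✓; GC 12/20 = 60.0% ✓ — passes.
Primer 2 (24 nt, A=3 T=5 G=7 C=9): longest run = 3 ✓; length 24, outside 19–22 ✗; 3' end CCT has 2 G/C ✓; GC 16/24 = 66.7%, outside 39.7–61.7% ✗ — fails.
Primer 3 (19 nt, A=4 T=6 G=6 C=3): longest run = 3 ✓; length 19 ✓; 3' end CAC has 2 G/C ✓; GC 9/19 = 47.4% ✓ — passes.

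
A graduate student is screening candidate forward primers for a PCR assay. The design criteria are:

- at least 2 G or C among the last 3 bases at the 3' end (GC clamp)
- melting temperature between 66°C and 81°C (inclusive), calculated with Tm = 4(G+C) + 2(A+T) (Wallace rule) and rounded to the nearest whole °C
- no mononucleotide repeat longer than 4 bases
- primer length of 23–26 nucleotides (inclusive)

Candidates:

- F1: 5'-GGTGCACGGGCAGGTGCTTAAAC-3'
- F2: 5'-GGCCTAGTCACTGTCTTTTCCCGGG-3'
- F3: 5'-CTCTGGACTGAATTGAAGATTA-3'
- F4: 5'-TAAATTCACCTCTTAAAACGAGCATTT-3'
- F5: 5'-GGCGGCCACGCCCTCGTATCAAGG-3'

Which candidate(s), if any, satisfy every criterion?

F2 only.

F1 (23 nt, A=5 T=4 G=9 C=5): 3' end AAC has 1 G/C, need ≥2 ✗; Tm = 2·9 + 4·14 = 74°C ✓; longest run = 3 ✓; length 23 ✓ — fails.
F2 (25 nt, A=2 T=8 G=7 C=8): 3' end GGG has 3 G/C ✓; Tm = 2·10 + 4·15 = 80°C ✓; longest run = 4 ✓; length 25 ✓ — passes.
F3 (22 nt, A=7 T=7 G=5 C=3): 3' end TTA has 0 G/C, need ≥2 ✗; Tm = 2·14 + 4·8 = 60°C, outside 66–81°C ✗; longest run = 2 ✓; length 22, outside 23–26 ✗ — fails.
F4 (27 nt, A=10 T=9 G=2 C=6): 3' end TTT has 0 G/C, need ≥2 ✗; Tm = 2·19 + 4·8 = 70°C ✓; longest run = 4 ✓; length 27, outside 23–26 ✗ — fails.
F5 (24 nt, A=4 T=3 G=8 C=9): 3' end AGG has 2 G/C ✓; Tm = 2·7 + 4·17 = 82°C, outside 66–81°C ✗; longest run = 3 ✓; length 24 ✓ — fails.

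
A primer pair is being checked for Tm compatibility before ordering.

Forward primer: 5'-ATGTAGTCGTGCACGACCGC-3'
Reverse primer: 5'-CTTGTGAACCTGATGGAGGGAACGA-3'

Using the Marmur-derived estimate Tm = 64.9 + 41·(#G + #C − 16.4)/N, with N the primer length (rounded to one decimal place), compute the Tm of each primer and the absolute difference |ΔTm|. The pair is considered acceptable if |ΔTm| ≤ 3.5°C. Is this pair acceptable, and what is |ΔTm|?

Forward: G+C = 12, N = 20 → Tm = 64.9 + 41·(12 − 16.4)/20 = 55.9°C.
Reverse: G+C = 13, N = 25 → Tm = 64.9 + 41·(13 − 16.4)/25 = 59.3°C.
|ΔTm| = |55.9 − 59.3| = 3.4°C, ≤ 3.5°C.

|ΔTm| = 3.4°C; the pair is acceptable.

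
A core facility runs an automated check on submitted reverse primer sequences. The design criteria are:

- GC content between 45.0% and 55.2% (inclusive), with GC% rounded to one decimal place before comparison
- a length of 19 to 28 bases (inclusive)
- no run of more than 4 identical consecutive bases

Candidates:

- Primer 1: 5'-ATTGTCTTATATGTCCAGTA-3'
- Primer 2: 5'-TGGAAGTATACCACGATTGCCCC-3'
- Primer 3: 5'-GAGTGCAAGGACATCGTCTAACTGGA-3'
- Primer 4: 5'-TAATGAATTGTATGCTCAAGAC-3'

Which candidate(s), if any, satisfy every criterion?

Primer 2 and Primer 3.

Primer 1 (20 nt, A=5 T=9 G=3 C=3): GC 6/20 = 30.0%, outside 45.0–55.2% ✗; length 20 ✓; longest run = 2 ✓ — fails.
Primer 2 (23 nt, A=6 T=5 G=5 C=7): GC 12/23 = 52.2% ✓; length 23 ✓; longest run = 4 ✓ — passes.
Primer 3 (26 nt, A=8 T=5 G=8 C=5): GC 13/26 = 50.0% ✓; length 26 ✓; longest run = 2 ✓ — passes.
Primer 4 (22 nt, A=8 T=7 G=4 C=3): GC 7/22 = 31.8%, outside 45.0–55.2% ✗; length 22 ✓; longest run = 2 ✓ — fails.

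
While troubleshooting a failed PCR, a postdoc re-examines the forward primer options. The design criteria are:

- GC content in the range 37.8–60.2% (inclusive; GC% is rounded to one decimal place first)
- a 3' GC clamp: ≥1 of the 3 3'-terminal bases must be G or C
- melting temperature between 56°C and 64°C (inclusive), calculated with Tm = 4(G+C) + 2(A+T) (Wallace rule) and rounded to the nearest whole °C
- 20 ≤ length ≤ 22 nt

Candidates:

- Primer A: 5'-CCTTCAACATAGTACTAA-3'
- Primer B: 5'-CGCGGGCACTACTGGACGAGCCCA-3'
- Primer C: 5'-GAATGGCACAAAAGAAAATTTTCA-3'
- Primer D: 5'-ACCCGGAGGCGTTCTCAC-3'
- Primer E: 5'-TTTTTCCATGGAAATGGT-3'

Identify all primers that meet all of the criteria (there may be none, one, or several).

None of the candidates satisfy all criteria.

Primer A (18 nt, A=7 T=5 G=1 C=5): GC 6/18 = 33.3%, outside 37.8–60.2% ✗; 3' end TAA has 0 G/C, need ≥1 ✗; Tm = 2·12 + 4·6 = 48°C, outside 56–64°C ✗; length 18, outside 20–22 ✗ — fails.
Primer B (24 nt, A=5 T=2 G=8 C=9): GC 17/24 = 70.8%, outside 37.8–60.2% ✗; 3' end CCA has 2 G/C ✓; Tm = 2·7 + 4·17 = 82°C, outside 56–64°C ✗; length 24, outside 20–22 ✗ — fails.
Primer C (24 nt, A=12 T=5 G=4 C=3): GC 7/24 = 29.2%, outside 37.8–60.2% ✗; 3' end TCA has 1 G/C ✓; Tm = 2·17 + 4·7 = 62°C ✓; length 24, outside 20–22 ✗ — fails.
Primer D (18 nt, A=3 T=3 G=5 C=7): GC 12/18 = 66.7%, outside 37.8–60.2% ✗; 3' end CAC has 2 G/C ✓; Tm = 2·6 + 4·12 = 60°C ✓; length 18, outside 20–22 ✗ — fails.
Primer E (18 nt, A=4 T=8 G=4 C=2): GC 6/18 = 33.3%, outside 37.8–60.2% ✗; 3' end GGT has 2 G/C ✓; Tm = 2·12 + 4·6 = 48°C, outside 56–64°C ✗; length 18, outside 20–22 ✗ — fails.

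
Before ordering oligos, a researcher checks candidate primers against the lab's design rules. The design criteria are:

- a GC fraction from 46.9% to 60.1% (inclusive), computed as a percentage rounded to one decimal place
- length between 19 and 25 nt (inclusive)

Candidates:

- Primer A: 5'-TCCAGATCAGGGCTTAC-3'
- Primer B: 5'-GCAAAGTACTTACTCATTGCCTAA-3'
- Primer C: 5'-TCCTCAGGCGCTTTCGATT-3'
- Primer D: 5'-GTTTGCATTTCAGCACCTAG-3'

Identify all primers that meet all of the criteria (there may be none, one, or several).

Primer C only.

Primer A (17 nt, A=4 T=4 G=4 C=5): GC 9/17 = 52.9% ✓; length 17, outside 19–25 ✗ — fails.
Primer B (24 nt, A=8 T=7 G=3 C=6): GC 9/24 = 37.5%, outside 46.9–60.1% ✗; length 24 ✓ — fails.
Primer C (19 nt, A=2 T=7 G=4 C=6): GC 10/19 = 52.6% ✓; length 19 ✓ — passes.
Primer D (20 nt, A=4 T=7 G=4 C=5): GC 9/20 = 45.0%, outside 46.9–60.1% ✗; length 20 ✓ — fails.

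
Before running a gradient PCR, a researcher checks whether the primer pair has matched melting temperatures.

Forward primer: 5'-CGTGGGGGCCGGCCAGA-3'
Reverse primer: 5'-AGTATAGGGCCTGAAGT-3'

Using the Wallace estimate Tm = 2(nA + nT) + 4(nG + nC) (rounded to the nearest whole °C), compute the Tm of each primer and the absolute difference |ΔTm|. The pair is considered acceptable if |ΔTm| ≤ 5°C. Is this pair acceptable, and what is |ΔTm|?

|ΔTm| = 12°C; the pair is not acceptable.

Forward: A=2 T=1 G=9 C=5 → Tm = 2·3 + 4·14 = 62°C.
Reverse: A=5 T=4 G=6 C=2 → Tm = 2·9 + 4·8 = 50°C.
|ΔTm| = |62 − 50| = 12°C, > 5°C.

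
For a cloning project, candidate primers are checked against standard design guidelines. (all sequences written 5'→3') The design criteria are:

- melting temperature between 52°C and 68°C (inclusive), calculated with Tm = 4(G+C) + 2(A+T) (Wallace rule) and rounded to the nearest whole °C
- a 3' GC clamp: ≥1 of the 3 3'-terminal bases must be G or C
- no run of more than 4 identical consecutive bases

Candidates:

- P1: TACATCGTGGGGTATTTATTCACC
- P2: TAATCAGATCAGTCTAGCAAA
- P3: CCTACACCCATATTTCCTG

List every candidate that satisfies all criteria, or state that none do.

P1 (24 nt, A=5 T=9 G=5 C=5): Tm = 2·14 + 4·10 = 68°C ✓; 3' end ACC has 2 G/C ✓; longest run = 4 ✓ — passes.
P2 (21 nt, A=9 T=5 G=3 C=4): Tm = 2·14 + 4·7 = 56°C ✓; 3' end AAA has 0 G/C, need ≥1 ✗; longest run = 3 ✓ — fails.
P3 (19 nt, A=4 T=6 G=1 C=8): Tm = 2·10 + 4·9 = 56°C ✓; 3' end CTG has 2 G/C ✓; longest run = 3 ✓ — passes.

P1 and P3.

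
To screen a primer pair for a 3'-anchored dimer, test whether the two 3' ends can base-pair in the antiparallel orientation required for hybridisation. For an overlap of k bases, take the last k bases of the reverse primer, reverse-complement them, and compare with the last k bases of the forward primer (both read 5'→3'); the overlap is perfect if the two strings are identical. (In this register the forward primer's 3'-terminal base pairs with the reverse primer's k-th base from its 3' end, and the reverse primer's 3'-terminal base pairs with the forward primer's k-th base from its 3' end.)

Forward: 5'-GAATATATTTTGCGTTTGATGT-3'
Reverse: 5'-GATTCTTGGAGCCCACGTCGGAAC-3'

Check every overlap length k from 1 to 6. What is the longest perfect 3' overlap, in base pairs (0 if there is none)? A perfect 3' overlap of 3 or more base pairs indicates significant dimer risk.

Last 6 bases (5'→3') — forward …TGATGT, reverse …CGGAAC.
Reverse complement of the reverse primer's last 6 bases: GTTCCG; its first k bases are the reverse complement of the reverse primer's last k bases, so a perfect k-base overlap needs the forward primer's last k bases to equal them.
Comparing (forward last k vs required): k=1: T vs G ✗; k=2: GT vs GT ✓; k=3: TGT vs GTT ✗; k=4: ATGT vs GTTC ✗; k=5: GATGT vs GTTCC ✗; k=6: TGATGT vs GTTCCG ✗.
Only k = 2 is perfect, so the longest perfect 3' overlap is 2.

Longest perfect overlap: 2 complementary base pairs; below the dimer-risk threshold (threshold 3).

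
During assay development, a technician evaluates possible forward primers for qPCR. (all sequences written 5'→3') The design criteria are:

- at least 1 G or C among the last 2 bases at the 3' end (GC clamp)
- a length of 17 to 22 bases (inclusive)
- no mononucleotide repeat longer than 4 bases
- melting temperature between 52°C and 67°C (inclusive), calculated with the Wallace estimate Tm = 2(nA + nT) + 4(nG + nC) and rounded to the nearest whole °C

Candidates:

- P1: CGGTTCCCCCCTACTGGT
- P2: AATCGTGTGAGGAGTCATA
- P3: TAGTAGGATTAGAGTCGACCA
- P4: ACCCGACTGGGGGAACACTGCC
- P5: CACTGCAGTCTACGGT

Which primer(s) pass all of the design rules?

P3 only.

P1 (18 nt, A=1 T=5 G=4 C=8): 3' end GT has 1 G/C ✓; length 18 ✓; longest run = 6, exceeds 4 ✗; Tm = 2·6 + 4·12 = 60°C ✓ — fails.
P2 (19 nt, A=6 T=5 G=6 C=2): 3' end TA has 0 G/C, need ≥1 ✗; length 19 ✓; longest run = 2 ✓; Tm = 2·11 + 4·8 = 54°C ✓ — fails.
P3 (21 nt, A=7 T=5 G=6 C=3): 3' end CA has 1 G/C ✓; length 21 ✓; longest run = 2 ✓; Tm = 2·12 + 4·9 = 60°C ✓ — passes.
P4 (22 nt, A=5 T=2 G=7 C=8): 3' end CC has 2 G/C ✓; length 22 ✓; longest run = 5, exceeds 4 ✗; Tm = 2·7 + 4·15 = 74°C, outside 52–67°C ✗ — fails.
P5 (16 nt, A=3 T=4 G=4 C=5): 3' end GT has 1 G/C ✓; length 16, outside 17–22 ✗; longest run = 2 ✓; Tm = 2·7 + 4·9 = 50°C, outside 52–67°C ✗ — fails.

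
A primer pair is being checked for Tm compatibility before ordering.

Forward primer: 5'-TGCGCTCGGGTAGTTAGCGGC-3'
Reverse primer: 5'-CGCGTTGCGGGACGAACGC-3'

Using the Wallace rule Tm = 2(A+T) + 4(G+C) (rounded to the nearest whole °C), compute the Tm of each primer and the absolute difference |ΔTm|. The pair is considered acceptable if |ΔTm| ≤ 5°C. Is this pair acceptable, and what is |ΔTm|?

|ΔTm| = 4°C; the pair is acceptable.

Forward: A=2 T=5 G=9 C=5 → Tm = 2·7 + 4·14 = 70°C.
Reverse: A=3 T=2 G=8 C=6 → Tm = 2·5 + 4·14 = 66°C.
|ΔTm| = |70 − 66| = 4°C, ≤ 5°C.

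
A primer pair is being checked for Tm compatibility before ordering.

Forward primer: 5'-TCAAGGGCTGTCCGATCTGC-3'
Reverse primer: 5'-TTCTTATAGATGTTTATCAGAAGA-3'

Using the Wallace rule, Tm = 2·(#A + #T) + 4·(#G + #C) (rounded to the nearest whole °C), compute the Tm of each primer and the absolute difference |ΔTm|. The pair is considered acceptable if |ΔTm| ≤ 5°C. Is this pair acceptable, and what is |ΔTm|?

|ΔTm| = 4°C; the pair is acceptable.

Forward: A=3 T=5 G=6 C=6 → Tm = 2·8 + 4·12 = 64°C.
Reverse: A=8 T=10 G=4 C=2 → Tm = 2·18 + 4·6 = 60°C.
|ΔTm| = |64 − 60| = 4°C, ≤ 5°C.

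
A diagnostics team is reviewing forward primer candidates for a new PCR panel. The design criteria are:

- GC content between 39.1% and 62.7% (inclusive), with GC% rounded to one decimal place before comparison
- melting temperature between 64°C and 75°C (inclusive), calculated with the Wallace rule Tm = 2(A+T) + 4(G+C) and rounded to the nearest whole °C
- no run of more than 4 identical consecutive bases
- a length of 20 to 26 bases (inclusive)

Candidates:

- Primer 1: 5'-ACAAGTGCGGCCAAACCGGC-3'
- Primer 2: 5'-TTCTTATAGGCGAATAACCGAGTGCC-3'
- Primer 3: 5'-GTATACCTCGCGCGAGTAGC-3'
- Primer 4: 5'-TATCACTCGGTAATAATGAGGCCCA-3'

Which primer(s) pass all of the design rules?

Primer 3 and Primer 4.

Primer 1 (20 nt, A=6 T=1 G=6 C=7): GC 13/20 = 65.0%, outside 39.1–62.7% ✗; Tm = 2·7 + 4·13 = 66°C ✓; longest run = 3 ✓; length 20 ✓ — fails.
Primer 2 (26 nt, A=7 T=7 G=6 C=6): GC 12/26 = 46.2% ✓; Tm = 2·14 + 4·12 = 76°C, outside 64–75°C ✗; longest run = 2 ✓; length 26 ✓ — fails.
Primer 3 (20 nt, A=4 T=4 G=6 C=6): GC 12/20 = 60.0% ✓; Tm = 2·8 + 4·12 = 64°C ✓; longest run = 2 ✓; length 20 ✓ — passes.
Primer 4 (25 nt, A=8 T=6 G=5 C=6): GC 11/25 = 44.0% ✓; Tm = 2·14 + 4·11 = 72°C ✓; longest run = 3 ✓; length 25 ✓ — passes.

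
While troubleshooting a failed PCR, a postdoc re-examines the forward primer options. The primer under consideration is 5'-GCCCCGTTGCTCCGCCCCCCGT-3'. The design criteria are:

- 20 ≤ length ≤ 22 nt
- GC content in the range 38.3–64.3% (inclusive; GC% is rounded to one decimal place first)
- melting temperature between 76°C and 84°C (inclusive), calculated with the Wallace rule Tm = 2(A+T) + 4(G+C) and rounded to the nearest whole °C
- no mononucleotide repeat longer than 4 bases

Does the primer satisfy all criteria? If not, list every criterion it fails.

Fails: GC content, homopolymer run.

Base counts: A=0, T=4, G=5, C=13 (length 22).
length: length 22 ✓
GC content: GC 18/22 = 81.8%, outside 38.3–64.3% ✗
Tm: Tm = 2·4 + 4·18 = 80°C ✓
homopolymer run: longest run = 6, exceeds 4 ✗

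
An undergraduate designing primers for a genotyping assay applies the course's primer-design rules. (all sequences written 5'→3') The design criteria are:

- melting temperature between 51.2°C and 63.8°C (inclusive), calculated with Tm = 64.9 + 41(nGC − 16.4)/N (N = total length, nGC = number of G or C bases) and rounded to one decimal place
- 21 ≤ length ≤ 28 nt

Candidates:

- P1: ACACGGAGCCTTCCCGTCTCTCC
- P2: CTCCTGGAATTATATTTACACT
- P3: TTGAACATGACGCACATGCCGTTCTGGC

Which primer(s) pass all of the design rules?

P1 and P3.

P1 (23 nt, A=3 T=5 G=4 C=11): Tm = 64.9 + 41·(15 − 16.4)/23 = 62.4°C ✓; length 23 ✓ — passes.
P2 (22 nt, A=6 T=9 G=2 C=5): Tm = 64.9 + 41·(7 − 16.4)/22 = 47.4°C, outside 51.2–63.8°C ✗; length 22 ✓ — fails.
P3 (28 nt, A=6 T=7 G=7 C=8): Tm = 64.9 + 41·(15 − 16.4)/28 = 62.9°C ✓; length 28 ✓ — passes.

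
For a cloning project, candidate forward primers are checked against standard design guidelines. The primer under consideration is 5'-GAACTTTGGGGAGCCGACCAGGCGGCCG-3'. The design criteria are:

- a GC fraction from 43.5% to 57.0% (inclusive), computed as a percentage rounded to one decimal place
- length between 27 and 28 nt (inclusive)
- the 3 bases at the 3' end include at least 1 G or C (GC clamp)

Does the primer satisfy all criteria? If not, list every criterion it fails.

Fails: GC content.

Base counts: A=5, T=3, G=12, C=8 (length 28).
GC content: GC 20/28 = 71.4%, outside 43.5–57.0% ✗
length: length 28 ✓
GC clamp: 3' end CCG has 3 G/C ✓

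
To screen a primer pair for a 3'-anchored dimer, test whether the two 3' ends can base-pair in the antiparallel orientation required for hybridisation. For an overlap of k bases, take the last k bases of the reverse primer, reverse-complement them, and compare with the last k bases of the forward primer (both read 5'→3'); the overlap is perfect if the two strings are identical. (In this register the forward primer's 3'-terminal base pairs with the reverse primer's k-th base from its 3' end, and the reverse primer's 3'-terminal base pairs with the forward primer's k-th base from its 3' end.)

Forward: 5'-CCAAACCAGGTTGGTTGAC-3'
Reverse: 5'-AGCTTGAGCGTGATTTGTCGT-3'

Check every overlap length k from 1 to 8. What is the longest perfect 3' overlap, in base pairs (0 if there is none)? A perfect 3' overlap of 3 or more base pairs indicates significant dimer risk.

Last 8 bases (5'→3') — forward …TGGTTGAC, reverse …TTTGTCGT.
Reverse complement of the reverse primer's last 8 bases: ACGACAAA; its first k bases are the reverse complement of the reverse primer's last k bases, so a perfect k-base overlap needs the forward primer's last k bases to equal them.
Comparing (forward last k vs required): k=1: C vs A ✗; k=2: AC vs AC ✓; k=3: GAC vs ACG ✗; k=4: TGAC vs ACGA ✗; k=5: TTGAC vs ACGAC ✗; k=6: GTTGAC vs ACGACA ✗; k=7: GGTTGAC vs ACGACAA ✗; k=8: TGGTTGAC vs ACGACAAA ✗.
Only k = 2 is perfect, so the longest perfect 3' overlap is 2.

Longest perfect overlap: 2 complementary base pairs; below the dimer-risk threshold (threshold 3).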